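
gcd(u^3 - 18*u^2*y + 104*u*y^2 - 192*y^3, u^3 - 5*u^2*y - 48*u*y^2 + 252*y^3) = -u + 6*y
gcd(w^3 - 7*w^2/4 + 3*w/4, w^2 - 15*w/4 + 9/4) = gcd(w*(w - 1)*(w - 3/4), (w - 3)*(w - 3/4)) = w - 3/4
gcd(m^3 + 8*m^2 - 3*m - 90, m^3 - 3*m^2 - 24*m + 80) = m + 5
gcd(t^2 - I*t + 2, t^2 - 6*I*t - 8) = t - 2*I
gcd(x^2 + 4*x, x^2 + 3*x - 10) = 1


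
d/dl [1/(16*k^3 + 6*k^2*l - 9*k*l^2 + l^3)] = 3*(-2*k^2 + 6*k*l - l^2)/(16*k^3 + 6*k^2*l - 9*k*l^2 + l^3)^2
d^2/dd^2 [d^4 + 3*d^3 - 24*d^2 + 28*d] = 12*d^2 + 18*d - 48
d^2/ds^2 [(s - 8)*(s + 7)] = 2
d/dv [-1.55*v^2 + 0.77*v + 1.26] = 0.77 - 3.1*v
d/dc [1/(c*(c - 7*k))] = (c*(-c + 7*k) - (c - 7*k)^2)/(c^2*(c - 7*k)^3)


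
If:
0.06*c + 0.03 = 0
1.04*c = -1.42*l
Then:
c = -0.50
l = 0.37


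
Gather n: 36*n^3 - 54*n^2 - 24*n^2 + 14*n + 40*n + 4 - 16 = 36*n^3 - 78*n^2 + 54*n - 12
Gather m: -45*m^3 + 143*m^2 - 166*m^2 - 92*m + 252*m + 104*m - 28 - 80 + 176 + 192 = -45*m^3 - 23*m^2 + 264*m + 260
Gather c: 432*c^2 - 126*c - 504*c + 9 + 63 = 432*c^2 - 630*c + 72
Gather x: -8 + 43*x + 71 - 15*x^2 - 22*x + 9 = -15*x^2 + 21*x + 72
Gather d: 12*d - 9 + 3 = 12*d - 6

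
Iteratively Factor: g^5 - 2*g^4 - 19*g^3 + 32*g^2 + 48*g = (g)*(g^4 - 2*g^3 - 19*g^2 + 32*g + 48) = g*(g + 4)*(g^3 - 6*g^2 + 5*g + 12) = g*(g + 1)*(g + 4)*(g^2 - 7*g + 12) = g*(g - 4)*(g + 1)*(g + 4)*(g - 3)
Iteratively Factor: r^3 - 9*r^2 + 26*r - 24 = (r - 4)*(r^2 - 5*r + 6) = (r - 4)*(r - 2)*(r - 3)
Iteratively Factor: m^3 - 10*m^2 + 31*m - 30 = (m - 3)*(m^2 - 7*m + 10) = (m - 5)*(m - 3)*(m - 2)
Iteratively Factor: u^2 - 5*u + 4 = (u - 1)*(u - 4)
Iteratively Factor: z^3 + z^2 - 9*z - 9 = (z - 3)*(z^2 + 4*z + 3) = (z - 3)*(z + 1)*(z + 3)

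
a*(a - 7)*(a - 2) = a^3 - 9*a^2 + 14*a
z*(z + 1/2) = z^2 + z/2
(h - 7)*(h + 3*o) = h^2 + 3*h*o - 7*h - 21*o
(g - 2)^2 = g^2 - 4*g + 4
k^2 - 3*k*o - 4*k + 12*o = (k - 4)*(k - 3*o)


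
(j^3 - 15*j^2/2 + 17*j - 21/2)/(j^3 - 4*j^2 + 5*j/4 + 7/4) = 2*(j - 3)/(2*j + 1)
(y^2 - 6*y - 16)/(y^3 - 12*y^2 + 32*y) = (y + 2)/(y*(y - 4))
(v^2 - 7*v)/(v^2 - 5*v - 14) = v/(v + 2)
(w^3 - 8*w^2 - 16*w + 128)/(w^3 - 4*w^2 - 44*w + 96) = (w^2 - 16)/(w^2 + 4*w - 12)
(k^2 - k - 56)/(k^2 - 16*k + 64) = (k + 7)/(k - 8)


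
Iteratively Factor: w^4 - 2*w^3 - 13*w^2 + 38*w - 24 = (w + 4)*(w^3 - 6*w^2 + 11*w - 6) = (w - 2)*(w + 4)*(w^2 - 4*w + 3) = (w - 3)*(w - 2)*(w + 4)*(w - 1)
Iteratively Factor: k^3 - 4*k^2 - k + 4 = (k - 4)*(k^2 - 1) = (k - 4)*(k + 1)*(k - 1)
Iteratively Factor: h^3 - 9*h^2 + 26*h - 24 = (h - 4)*(h^2 - 5*h + 6) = (h - 4)*(h - 2)*(h - 3)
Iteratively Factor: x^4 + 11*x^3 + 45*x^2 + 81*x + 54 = (x + 3)*(x^3 + 8*x^2 + 21*x + 18) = (x + 3)^2*(x^2 + 5*x + 6) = (x + 2)*(x + 3)^2*(x + 3)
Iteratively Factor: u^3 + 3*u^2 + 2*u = (u)*(u^2 + 3*u + 2) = u*(u + 2)*(u + 1)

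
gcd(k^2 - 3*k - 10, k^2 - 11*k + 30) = k - 5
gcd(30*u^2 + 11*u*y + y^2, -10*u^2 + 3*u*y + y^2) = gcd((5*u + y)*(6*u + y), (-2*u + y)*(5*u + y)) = 5*u + y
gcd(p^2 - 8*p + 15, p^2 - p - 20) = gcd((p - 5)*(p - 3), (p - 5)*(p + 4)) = p - 5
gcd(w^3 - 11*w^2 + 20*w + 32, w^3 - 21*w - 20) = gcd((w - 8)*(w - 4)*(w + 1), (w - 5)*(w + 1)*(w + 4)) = w + 1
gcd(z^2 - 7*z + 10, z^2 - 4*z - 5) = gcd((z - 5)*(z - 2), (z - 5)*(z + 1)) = z - 5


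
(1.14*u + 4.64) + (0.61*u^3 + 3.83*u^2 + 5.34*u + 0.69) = 0.61*u^3 + 3.83*u^2 + 6.48*u + 5.33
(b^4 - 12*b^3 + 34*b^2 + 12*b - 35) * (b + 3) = b^5 - 9*b^4 - 2*b^3 + 114*b^2 + b - 105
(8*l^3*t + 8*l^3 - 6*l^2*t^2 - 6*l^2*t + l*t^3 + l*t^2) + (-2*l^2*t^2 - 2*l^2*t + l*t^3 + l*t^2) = 8*l^3*t + 8*l^3 - 8*l^2*t^2 - 8*l^2*t + 2*l*t^3 + 2*l*t^2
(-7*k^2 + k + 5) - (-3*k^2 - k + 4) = -4*k^2 + 2*k + 1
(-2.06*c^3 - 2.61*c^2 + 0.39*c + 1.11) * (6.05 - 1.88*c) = 3.8728*c^4 - 7.5562*c^3 - 16.5237*c^2 + 0.2727*c + 6.7155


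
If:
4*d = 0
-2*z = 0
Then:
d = 0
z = 0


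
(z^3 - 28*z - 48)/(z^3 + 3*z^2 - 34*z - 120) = (z + 2)/(z + 5)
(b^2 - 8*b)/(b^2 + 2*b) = (b - 8)/(b + 2)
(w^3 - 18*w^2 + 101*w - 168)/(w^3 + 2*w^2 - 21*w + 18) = (w^2 - 15*w + 56)/(w^2 + 5*w - 6)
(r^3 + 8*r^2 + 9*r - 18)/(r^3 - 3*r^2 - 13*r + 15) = (r + 6)/(r - 5)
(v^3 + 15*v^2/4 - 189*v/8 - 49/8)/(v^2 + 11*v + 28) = (8*v^2 - 26*v - 7)/(8*(v + 4))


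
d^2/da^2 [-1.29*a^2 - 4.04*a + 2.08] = -2.58000000000000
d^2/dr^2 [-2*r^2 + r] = -4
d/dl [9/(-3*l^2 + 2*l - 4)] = 18*(3*l - 1)/(3*l^2 - 2*l + 4)^2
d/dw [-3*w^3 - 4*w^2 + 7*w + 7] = -9*w^2 - 8*w + 7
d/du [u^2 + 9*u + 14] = 2*u + 9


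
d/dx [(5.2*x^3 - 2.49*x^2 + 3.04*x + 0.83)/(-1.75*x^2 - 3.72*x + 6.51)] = (-9.1*x^4 - 38.688*x^3 + 116.1388*x^2 - 29.5148*x + 22.878)/(3.0625*x^4 + 13.02*x^3 - 8.9466*x^2 - 48.4344*x + 42.3801)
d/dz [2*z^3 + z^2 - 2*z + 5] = 6*z^2 + 2*z - 2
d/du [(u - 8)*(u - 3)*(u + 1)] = 3*u^2 - 20*u + 13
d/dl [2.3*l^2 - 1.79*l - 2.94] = 4.6*l - 1.79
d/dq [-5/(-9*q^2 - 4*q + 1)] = 10*(-9*q - 2)/(9*q^2 + 4*q - 1)^2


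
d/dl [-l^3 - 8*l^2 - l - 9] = -3*l^2 - 16*l - 1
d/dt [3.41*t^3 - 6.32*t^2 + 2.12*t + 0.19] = 10.23*t^2 - 12.64*t + 2.12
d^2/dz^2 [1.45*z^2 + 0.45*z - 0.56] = 2.90000000000000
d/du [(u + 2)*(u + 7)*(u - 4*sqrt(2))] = 3*u^2 - 8*sqrt(2)*u + 18*u - 36*sqrt(2) + 14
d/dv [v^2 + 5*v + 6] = 2*v + 5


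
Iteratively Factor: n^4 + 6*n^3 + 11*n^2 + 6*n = (n + 1)*(n^3 + 5*n^2 + 6*n) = (n + 1)*(n + 2)*(n^2 + 3*n) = n*(n + 1)*(n + 2)*(n + 3)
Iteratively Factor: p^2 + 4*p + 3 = (p + 1)*(p + 3)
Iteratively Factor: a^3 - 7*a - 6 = (a - 3)*(a^2 + 3*a + 2) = (a - 3)*(a + 1)*(a + 2)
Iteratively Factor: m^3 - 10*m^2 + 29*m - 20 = (m - 1)*(m^2 - 9*m + 20) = (m - 4)*(m - 1)*(m - 5)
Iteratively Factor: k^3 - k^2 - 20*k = (k)*(k^2 - k - 20) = k*(k - 5)*(k + 4)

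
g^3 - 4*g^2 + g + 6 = (g - 3)*(g - 2)*(g + 1)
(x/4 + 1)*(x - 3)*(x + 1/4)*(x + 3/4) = x^4/4 + x^3/2 - 173*x^2/64 - 189*x/64 - 9/16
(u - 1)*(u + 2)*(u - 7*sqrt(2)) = u^3 - 7*sqrt(2)*u^2 + u^2 - 7*sqrt(2)*u - 2*u + 14*sqrt(2)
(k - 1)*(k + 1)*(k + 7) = k^3 + 7*k^2 - k - 7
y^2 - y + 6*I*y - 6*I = (y - 1)*(y + 6*I)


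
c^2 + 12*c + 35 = (c + 5)*(c + 7)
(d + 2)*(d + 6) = d^2 + 8*d + 12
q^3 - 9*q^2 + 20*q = q*(q - 5)*(q - 4)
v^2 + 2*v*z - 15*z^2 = (v - 3*z)*(v + 5*z)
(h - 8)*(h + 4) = h^2 - 4*h - 32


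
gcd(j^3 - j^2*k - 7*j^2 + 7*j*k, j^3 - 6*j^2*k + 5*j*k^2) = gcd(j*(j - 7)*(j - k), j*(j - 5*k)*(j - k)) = j^2 - j*k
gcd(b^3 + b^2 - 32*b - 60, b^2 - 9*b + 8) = 1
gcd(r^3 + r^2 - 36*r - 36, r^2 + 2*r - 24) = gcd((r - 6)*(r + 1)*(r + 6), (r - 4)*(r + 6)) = r + 6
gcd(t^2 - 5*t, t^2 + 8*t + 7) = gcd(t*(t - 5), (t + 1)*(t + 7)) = 1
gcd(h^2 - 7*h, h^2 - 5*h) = h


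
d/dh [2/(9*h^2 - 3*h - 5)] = 6*(1 - 6*h)/(-9*h^2 + 3*h + 5)^2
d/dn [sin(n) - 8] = cos(n)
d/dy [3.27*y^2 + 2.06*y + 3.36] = 6.54*y + 2.06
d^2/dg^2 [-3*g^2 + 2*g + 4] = -6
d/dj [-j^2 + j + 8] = 1 - 2*j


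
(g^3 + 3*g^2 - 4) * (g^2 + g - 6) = g^5 + 4*g^4 - 3*g^3 - 22*g^2 - 4*g + 24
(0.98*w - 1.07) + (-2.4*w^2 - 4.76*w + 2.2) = -2.4*w^2 - 3.78*w + 1.13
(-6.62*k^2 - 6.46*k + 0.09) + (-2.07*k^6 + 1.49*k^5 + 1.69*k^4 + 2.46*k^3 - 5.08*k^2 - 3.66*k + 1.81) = -2.07*k^6 + 1.49*k^5 + 1.69*k^4 + 2.46*k^3 - 11.7*k^2 - 10.12*k + 1.9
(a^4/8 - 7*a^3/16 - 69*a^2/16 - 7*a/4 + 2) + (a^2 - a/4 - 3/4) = a^4/8 - 7*a^3/16 - 53*a^2/16 - 2*a + 5/4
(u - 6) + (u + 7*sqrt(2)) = 2*u - 6 + 7*sqrt(2)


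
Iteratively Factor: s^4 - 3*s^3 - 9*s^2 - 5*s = (s + 1)*(s^3 - 4*s^2 - 5*s) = (s + 1)^2*(s^2 - 5*s) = s*(s + 1)^2*(s - 5)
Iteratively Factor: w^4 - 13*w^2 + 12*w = (w + 4)*(w^3 - 4*w^2 + 3*w) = w*(w + 4)*(w^2 - 4*w + 3) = w*(w - 1)*(w + 4)*(w - 3)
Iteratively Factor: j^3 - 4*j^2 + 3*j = (j - 1)*(j^2 - 3*j) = (j - 3)*(j - 1)*(j)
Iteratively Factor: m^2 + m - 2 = (m + 2)*(m - 1)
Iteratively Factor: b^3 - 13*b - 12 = (b - 4)*(b^2 + 4*b + 3) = (b - 4)*(b + 1)*(b + 3)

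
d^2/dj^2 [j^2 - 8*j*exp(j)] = -8*j*exp(j) - 16*exp(j) + 2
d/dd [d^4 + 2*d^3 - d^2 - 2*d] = 4*d^3 + 6*d^2 - 2*d - 2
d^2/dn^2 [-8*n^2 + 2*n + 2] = -16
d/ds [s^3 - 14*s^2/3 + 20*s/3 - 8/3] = 3*s^2 - 28*s/3 + 20/3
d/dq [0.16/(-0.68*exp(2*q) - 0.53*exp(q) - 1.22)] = (0.2176*exp(q) + 0.0848)*exp(q)/(0.68*exp(2*q) + 0.53*exp(q) + 1.22)^2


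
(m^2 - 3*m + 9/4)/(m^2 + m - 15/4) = (2*m - 3)/(2*m + 5)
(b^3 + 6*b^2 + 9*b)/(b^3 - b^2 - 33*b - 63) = b/(b - 7)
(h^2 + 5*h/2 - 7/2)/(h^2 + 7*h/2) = (h - 1)/h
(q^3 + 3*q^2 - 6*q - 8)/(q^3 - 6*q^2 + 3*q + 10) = (q + 4)/(q - 5)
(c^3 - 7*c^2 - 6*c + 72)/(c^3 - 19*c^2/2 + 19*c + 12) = 2*(c + 3)/(2*c + 1)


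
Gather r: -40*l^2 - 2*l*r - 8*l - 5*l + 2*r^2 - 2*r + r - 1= -40*l^2 - 13*l + 2*r^2 + r*(-2*l - 1) - 1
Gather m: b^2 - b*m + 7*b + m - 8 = b^2 + 7*b + m*(1 - b) - 8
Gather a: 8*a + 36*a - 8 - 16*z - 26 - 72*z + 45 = 44*a - 88*z + 11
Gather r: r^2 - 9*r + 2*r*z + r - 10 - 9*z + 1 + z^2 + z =r^2 + r*(2*z - 8) + z^2 - 8*z - 9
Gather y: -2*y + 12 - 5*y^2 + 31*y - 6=-5*y^2 + 29*y + 6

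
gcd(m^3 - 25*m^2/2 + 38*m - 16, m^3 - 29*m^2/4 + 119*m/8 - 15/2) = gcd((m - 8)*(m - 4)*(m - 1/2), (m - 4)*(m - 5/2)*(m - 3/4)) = m - 4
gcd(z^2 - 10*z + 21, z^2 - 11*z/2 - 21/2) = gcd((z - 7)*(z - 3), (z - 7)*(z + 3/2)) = z - 7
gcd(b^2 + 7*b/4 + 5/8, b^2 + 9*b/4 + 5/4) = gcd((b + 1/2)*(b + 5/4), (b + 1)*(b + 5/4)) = b + 5/4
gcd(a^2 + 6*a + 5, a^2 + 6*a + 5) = a^2 + 6*a + 5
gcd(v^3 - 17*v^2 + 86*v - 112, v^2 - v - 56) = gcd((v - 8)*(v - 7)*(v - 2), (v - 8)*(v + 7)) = v - 8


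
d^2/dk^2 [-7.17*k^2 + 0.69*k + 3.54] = -14.3400000000000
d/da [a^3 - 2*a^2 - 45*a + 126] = 3*a^2 - 4*a - 45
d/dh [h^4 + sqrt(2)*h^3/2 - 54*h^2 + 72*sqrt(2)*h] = 4*h^3 + 3*sqrt(2)*h^2/2 - 108*h + 72*sqrt(2)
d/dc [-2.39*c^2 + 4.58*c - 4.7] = 4.58 - 4.78*c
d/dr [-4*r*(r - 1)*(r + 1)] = 4 - 12*r^2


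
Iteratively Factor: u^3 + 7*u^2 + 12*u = (u + 4)*(u^2 + 3*u) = (u + 3)*(u + 4)*(u)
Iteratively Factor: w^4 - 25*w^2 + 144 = (w - 3)*(w^3 + 3*w^2 - 16*w - 48) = (w - 3)*(w + 4)*(w^2 - w - 12) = (w - 4)*(w - 3)*(w + 4)*(w + 3)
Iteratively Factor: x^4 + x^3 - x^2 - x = (x)*(x^3 + x^2 - x - 1) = x*(x - 1)*(x^2 + 2*x + 1) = x*(x - 1)*(x + 1)*(x + 1)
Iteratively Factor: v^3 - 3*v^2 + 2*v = (v - 1)*(v^2 - 2*v) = (v - 2)*(v - 1)*(v)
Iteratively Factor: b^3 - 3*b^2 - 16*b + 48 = (b - 3)*(b^2 - 16) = (b - 3)*(b + 4)*(b - 4)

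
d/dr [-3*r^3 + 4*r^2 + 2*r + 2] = -9*r^2 + 8*r + 2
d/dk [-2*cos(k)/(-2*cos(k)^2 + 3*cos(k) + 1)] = 2*(cos(2*k) + 2)*sin(k)/(3*cos(k) - cos(2*k))^2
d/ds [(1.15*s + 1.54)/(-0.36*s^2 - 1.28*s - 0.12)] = (0.414*s^2 + 1.1088*s + 1.8332)/(0.1296*s^4 + 0.9216*s^3 + 1.7248*s^2 + 0.3072*s + 0.0144)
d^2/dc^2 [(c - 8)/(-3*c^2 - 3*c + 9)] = 2*(-(c - 8)*(2*c + 1)^2 + (3*c - 7)*(c^2 + c - 3))/(3*(c^2 + c - 3)^3)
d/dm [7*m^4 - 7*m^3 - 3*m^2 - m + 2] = 28*m^3 - 21*m^2 - 6*m - 1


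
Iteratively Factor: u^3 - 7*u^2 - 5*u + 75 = (u - 5)*(u^2 - 2*u - 15) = (u - 5)^2*(u + 3)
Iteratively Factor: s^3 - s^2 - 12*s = (s - 4)*(s^2 + 3*s) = s*(s - 4)*(s + 3)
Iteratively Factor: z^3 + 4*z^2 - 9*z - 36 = (z + 4)*(z^2 - 9) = (z - 3)*(z + 4)*(z + 3)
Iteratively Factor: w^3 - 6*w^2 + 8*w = (w - 2)*(w^2 - 4*w) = w*(w - 2)*(w - 4)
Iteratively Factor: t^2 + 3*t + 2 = (t + 1)*(t + 2)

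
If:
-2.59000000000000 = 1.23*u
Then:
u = -2.11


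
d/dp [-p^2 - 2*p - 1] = -2*p - 2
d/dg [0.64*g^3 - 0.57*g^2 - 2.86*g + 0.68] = 1.92*g^2 - 1.14*g - 2.86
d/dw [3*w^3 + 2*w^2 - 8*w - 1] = 9*w^2 + 4*w - 8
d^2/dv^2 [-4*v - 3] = 0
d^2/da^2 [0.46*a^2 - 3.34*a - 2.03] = 0.920000000000000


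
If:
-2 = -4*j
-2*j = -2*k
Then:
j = 1/2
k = 1/2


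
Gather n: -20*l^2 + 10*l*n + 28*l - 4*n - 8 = -20*l^2 + 28*l + n*(10*l - 4) - 8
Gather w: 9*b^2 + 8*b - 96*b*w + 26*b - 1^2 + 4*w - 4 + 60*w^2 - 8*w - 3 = 9*b^2 + 34*b + 60*w^2 + w*(-96*b - 4) - 8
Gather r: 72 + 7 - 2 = 77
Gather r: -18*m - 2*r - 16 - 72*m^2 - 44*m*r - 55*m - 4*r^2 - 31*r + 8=-72*m^2 - 73*m - 4*r^2 + r*(-44*m - 33) - 8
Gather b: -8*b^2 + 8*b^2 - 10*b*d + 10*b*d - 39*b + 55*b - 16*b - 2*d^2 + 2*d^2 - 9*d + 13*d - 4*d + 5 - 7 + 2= 0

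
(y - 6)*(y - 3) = y^2 - 9*y + 18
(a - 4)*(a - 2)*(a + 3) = a^3 - 3*a^2 - 10*a + 24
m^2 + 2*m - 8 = (m - 2)*(m + 4)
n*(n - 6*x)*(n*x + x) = n^3*x - 6*n^2*x^2 + n^2*x - 6*n*x^2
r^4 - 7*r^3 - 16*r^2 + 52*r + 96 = (r - 8)*(r - 3)*(r + 2)^2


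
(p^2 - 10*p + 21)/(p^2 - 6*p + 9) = (p - 7)/(p - 3)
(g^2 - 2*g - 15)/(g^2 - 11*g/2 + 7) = 2*(g^2 - 2*g - 15)/(2*g^2 - 11*g + 14)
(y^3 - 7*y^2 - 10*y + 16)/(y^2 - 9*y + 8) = y + 2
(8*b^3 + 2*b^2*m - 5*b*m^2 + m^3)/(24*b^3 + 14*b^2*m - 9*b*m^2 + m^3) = (2*b - m)/(6*b - m)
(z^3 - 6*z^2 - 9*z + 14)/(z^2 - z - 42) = (z^2 + z - 2)/(z + 6)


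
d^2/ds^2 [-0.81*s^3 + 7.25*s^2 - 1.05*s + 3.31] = 14.5 - 4.86*s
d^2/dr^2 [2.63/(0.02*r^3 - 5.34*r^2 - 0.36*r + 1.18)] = ((28.0884 - 0.3156*r)*(0.02*r^3 - 5.34*r^2 - 0.36*r + 1.18) + 2.63*(-0.12*r^2 + 21.36*r + 0.72)*(-0.06*r^2 + 10.68*r + 0.36))/(0.02*r^3 - 5.34*r^2 - 0.36*r + 1.18)^3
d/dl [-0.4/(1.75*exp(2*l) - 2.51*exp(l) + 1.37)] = (1.4*exp(l) - 1.004)*exp(l)/(1.75*exp(2*l) - 2.51*exp(l) + 1.37)^2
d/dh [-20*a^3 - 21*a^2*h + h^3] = -21*a^2 + 3*h^2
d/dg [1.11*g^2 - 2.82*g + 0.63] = 2.22*g - 2.82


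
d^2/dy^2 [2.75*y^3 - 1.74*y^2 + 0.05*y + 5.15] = 16.5*y - 3.48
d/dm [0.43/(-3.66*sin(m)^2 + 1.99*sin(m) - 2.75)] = (3.1476*sin(m) - 0.8557)*cos(m)/(3.66*sin(m)^2 - 1.99*sin(m) + 2.75)^2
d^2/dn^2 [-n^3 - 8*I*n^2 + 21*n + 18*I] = -6*n - 16*I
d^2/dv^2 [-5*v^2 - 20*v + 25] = -10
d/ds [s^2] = 2*s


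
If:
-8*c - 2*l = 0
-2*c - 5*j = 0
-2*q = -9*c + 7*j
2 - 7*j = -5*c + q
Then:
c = -20/19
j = 8/19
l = 80/19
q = -118/19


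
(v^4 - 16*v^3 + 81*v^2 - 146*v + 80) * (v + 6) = v^5 - 10*v^4 - 15*v^3 + 340*v^2 - 796*v + 480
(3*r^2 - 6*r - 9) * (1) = 3*r^2 - 6*r - 9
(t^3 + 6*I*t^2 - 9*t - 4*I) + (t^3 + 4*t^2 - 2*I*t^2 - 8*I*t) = 2*t^3 + 4*t^2 + 4*I*t^2 - 9*t - 8*I*t - 4*I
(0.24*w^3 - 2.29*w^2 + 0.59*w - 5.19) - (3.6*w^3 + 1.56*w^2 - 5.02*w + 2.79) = -3.36*w^3 - 3.85*w^2 + 5.61*w - 7.98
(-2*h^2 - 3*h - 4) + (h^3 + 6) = h^3 - 2*h^2 - 3*h + 2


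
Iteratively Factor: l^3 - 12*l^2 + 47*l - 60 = (l - 3)*(l^2 - 9*l + 20) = (l - 5)*(l - 3)*(l - 4)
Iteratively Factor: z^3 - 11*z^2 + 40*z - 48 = (z - 3)*(z^2 - 8*z + 16) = (z - 4)*(z - 3)*(z - 4)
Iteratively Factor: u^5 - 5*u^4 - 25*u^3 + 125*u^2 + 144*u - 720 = (u - 5)*(u^4 - 25*u^2 + 144) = (u - 5)*(u + 3)*(u^3 - 3*u^2 - 16*u + 48) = (u - 5)*(u - 4)*(u + 3)*(u^2 + u - 12) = (u - 5)*(u - 4)*(u - 3)*(u + 3)*(u + 4)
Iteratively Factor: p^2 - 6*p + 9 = (p - 3)*(p - 3)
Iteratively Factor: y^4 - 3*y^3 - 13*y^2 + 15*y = (y - 5)*(y^3 + 2*y^2 - 3*y) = y*(y - 5)*(y^2 + 2*y - 3) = y*(y - 5)*(y - 1)*(y + 3)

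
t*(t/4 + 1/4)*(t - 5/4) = t^3/4 - t^2/16 - 5*t/16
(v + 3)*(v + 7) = v^2 + 10*v + 21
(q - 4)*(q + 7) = q^2 + 3*q - 28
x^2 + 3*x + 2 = (x + 1)*(x + 2)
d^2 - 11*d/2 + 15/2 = (d - 3)*(d - 5/2)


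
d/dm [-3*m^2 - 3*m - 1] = -6*m - 3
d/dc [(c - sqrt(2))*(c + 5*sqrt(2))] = 2*c + 4*sqrt(2)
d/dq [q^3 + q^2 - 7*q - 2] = 3*q^2 + 2*q - 7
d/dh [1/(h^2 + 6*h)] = 2*(-h - 3)/(h^2*(h + 6)^2)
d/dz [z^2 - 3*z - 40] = 2*z - 3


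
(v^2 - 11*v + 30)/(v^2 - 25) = (v - 6)/(v + 5)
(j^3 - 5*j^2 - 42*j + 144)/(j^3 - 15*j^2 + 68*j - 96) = (j + 6)/(j - 4)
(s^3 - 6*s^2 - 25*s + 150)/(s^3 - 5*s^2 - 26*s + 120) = (s - 5)/(s - 4)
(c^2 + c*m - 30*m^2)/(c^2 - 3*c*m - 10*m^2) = (c + 6*m)/(c + 2*m)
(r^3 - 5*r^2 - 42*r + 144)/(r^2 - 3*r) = r - 2 - 48/r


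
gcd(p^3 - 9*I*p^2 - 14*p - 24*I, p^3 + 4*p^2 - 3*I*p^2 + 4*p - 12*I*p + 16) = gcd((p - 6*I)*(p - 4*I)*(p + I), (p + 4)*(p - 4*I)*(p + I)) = p^2 - 3*I*p + 4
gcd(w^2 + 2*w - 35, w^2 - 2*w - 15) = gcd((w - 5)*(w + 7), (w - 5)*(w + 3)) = w - 5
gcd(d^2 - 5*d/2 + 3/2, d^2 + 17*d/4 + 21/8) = 1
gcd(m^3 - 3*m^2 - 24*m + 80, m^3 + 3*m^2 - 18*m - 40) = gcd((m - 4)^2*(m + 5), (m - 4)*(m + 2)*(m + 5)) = m^2 + m - 20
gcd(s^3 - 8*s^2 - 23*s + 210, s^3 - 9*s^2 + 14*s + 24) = s - 6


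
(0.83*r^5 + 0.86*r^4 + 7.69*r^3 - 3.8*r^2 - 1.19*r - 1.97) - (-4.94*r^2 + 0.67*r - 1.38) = 0.83*r^5 + 0.86*r^4 + 7.69*r^3 + 1.14*r^2 - 1.86*r - 0.59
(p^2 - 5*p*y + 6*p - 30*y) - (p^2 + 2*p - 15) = -5*p*y + 4*p - 30*y + 15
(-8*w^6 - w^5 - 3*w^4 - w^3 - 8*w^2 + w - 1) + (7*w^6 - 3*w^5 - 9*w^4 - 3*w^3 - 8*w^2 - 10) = -w^6 - 4*w^5 - 12*w^4 - 4*w^3 - 16*w^2 + w - 11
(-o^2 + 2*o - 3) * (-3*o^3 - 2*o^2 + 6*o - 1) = 3*o^5 - 4*o^4 - o^3 + 19*o^2 - 20*o + 3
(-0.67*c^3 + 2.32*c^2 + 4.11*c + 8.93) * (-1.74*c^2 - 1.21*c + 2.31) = 1.1658*c^5 - 3.2261*c^4 - 11.5063*c^3 - 15.1521*c^2 - 1.3112*c + 20.6283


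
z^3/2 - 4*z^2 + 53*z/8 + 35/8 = (z/2 + 1/4)*(z - 5)*(z - 7/2)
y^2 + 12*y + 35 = (y + 5)*(y + 7)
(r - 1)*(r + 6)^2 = r^3 + 11*r^2 + 24*r - 36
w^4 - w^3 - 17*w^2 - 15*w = w*(w - 5)*(w + 1)*(w + 3)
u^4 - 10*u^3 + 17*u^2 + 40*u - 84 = (u - 7)*(u - 3)*(u - 2)*(u + 2)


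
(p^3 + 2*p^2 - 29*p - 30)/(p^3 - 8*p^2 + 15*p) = (p^2 + 7*p + 6)/(p*(p - 3))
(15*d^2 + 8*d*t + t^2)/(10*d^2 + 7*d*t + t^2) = (3*d + t)/(2*d + t)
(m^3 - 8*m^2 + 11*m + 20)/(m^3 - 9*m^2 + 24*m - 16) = (m^2 - 4*m - 5)/(m^2 - 5*m + 4)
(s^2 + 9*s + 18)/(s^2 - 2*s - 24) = (s^2 + 9*s + 18)/(s^2 - 2*s - 24)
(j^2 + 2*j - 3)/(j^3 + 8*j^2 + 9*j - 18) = 1/(j + 6)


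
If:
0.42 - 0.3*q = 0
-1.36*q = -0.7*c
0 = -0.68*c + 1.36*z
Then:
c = 2.72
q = 1.40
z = 1.36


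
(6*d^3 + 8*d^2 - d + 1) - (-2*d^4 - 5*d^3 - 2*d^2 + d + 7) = 2*d^4 + 11*d^3 + 10*d^2 - 2*d - 6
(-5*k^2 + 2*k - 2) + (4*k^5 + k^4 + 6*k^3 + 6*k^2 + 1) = 4*k^5 + k^4 + 6*k^3 + k^2 + 2*k - 1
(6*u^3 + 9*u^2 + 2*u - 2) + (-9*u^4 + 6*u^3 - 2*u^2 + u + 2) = -9*u^4 + 12*u^3 + 7*u^2 + 3*u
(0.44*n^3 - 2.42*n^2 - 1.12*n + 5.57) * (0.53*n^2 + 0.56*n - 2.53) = 0.2332*n^5 - 1.0362*n^4 - 3.062*n^3 + 8.4475*n^2 + 5.9528*n - 14.0921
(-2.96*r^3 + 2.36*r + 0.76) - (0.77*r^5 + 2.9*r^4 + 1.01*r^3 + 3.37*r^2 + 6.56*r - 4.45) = -0.77*r^5 - 2.9*r^4 - 3.97*r^3 - 3.37*r^2 - 4.2*r + 5.21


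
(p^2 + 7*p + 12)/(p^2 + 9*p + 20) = (p + 3)/(p + 5)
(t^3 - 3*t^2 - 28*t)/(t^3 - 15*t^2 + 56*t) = (t + 4)/(t - 8)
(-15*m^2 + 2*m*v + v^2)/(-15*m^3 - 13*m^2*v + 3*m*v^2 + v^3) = 1/(m + v)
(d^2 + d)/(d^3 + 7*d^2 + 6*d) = 1/(d + 6)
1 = 1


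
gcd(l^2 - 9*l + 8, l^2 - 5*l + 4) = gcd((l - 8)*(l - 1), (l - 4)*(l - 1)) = l - 1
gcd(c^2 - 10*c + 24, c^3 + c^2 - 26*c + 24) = c - 4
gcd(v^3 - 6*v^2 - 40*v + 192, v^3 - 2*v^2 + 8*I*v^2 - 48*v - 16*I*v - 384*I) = v^2 - 2*v - 48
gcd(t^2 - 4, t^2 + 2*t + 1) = 1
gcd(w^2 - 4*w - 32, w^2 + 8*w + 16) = w + 4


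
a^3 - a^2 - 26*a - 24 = (a - 6)*(a + 1)*(a + 4)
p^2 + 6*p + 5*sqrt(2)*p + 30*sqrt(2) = (p + 6)*(p + 5*sqrt(2))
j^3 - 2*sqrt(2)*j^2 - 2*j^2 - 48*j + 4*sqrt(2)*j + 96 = (j - 2)*(j - 6*sqrt(2))*(j + 4*sqrt(2))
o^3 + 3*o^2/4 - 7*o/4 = o*(o - 1)*(o + 7/4)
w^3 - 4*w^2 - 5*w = w*(w - 5)*(w + 1)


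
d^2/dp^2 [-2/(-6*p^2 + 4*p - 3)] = 8*(-18*p^2 + 12*p + 8*(3*p - 1)^2 - 9)/(6*p^2 - 4*p + 3)^3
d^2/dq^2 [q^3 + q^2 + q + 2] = 6*q + 2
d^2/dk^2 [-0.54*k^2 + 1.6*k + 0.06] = -1.08000000000000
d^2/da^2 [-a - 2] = 0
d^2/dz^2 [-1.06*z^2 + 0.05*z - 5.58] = -2.12000000000000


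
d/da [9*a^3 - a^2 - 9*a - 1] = 27*a^2 - 2*a - 9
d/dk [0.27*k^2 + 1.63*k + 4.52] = 0.54*k + 1.63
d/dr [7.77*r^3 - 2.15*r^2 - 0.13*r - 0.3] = 23.31*r^2 - 4.3*r - 0.13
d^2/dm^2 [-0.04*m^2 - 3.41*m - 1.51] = -0.0800000000000000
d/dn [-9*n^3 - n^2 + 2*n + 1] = -27*n^2 - 2*n + 2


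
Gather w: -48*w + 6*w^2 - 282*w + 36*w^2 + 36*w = 42*w^2 - 294*w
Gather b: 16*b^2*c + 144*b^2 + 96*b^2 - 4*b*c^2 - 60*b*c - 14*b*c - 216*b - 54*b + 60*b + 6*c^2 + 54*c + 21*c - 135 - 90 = b^2*(16*c + 240) + b*(-4*c^2 - 74*c - 210) + 6*c^2 + 75*c - 225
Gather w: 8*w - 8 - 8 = 8*w - 16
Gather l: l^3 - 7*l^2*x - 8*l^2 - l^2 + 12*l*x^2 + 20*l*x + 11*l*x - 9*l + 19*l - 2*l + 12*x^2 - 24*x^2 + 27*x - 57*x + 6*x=l^3 + l^2*(-7*x - 9) + l*(12*x^2 + 31*x + 8) - 12*x^2 - 24*x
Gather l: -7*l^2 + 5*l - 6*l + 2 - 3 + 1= -7*l^2 - l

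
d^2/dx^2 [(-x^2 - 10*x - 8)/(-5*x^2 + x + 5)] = 6*(85*x^3 + 225*x^2 + 210*x + 61)/(125*x^6 - 75*x^5 - 360*x^4 + 149*x^3 + 360*x^2 - 75*x - 125)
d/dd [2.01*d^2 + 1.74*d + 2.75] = 4.02*d + 1.74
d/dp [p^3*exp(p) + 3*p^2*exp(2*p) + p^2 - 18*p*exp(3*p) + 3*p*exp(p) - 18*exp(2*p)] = p^3*exp(p) + 6*p^2*exp(2*p) + 3*p^2*exp(p) - 54*p*exp(3*p) + 6*p*exp(2*p) + 3*p*exp(p) + 2*p - 18*exp(3*p) - 36*exp(2*p) + 3*exp(p)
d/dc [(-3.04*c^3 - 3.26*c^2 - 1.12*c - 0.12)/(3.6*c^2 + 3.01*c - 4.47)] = (-10.944*c^4 - 18.3008*c^3 + 34.9858*c^2 + 30.0084*c + 5.3676)/(12.96*c^4 + 21.672*c^3 - 23.1239*c^2 - 26.9094*c + 19.9809)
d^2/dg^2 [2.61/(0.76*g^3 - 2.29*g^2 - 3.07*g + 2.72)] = ((11.9538 - 11.9016*g)*(0.76*g^3 - 2.29*g^2 - 3.07*g + 2.72) + 2.61*(-4.56*g^2 + 9.16*g + 6.14)*(-2.28*g^2 + 4.58*g + 3.07))/(0.76*g^3 - 2.29*g^2 - 3.07*g + 2.72)^3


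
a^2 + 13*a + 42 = (a + 6)*(a + 7)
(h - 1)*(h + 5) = h^2 + 4*h - 5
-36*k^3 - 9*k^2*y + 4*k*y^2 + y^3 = (-3*k + y)*(3*k + y)*(4*k + y)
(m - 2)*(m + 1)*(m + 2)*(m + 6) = m^4 + 7*m^3 + 2*m^2 - 28*m - 24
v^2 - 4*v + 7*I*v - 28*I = (v - 4)*(v + 7*I)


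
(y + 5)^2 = y^2 + 10*y + 25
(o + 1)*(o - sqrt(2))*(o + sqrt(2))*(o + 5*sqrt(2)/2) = o^4 + o^3 + 5*sqrt(2)*o^3/2 - 2*o^2 + 5*sqrt(2)*o^2/2 - 5*sqrt(2)*o - 2*o - 5*sqrt(2)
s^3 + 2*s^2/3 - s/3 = s*(s - 1/3)*(s + 1)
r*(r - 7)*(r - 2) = r^3 - 9*r^2 + 14*r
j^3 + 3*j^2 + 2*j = j*(j + 1)*(j + 2)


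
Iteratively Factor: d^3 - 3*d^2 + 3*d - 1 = (d - 1)*(d^2 - 2*d + 1) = (d - 1)^2*(d - 1)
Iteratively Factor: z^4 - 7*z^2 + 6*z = (z + 3)*(z^3 - 3*z^2 + 2*z) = (z - 1)*(z + 3)*(z^2 - 2*z) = (z - 2)*(z - 1)*(z + 3)*(z)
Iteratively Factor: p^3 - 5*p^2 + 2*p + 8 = (p - 4)*(p^2 - p - 2) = (p - 4)*(p - 2)*(p + 1)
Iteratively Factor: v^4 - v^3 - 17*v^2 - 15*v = (v + 3)*(v^3 - 4*v^2 - 5*v) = v*(v + 3)*(v^2 - 4*v - 5) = v*(v - 5)*(v + 3)*(v + 1)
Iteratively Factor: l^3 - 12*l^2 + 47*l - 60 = (l - 3)*(l^2 - 9*l + 20) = (l - 4)*(l - 3)*(l - 5)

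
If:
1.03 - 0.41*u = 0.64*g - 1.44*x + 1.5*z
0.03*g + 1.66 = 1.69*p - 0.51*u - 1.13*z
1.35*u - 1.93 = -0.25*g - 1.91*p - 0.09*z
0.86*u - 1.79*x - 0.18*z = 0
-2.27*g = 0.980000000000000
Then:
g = -0.43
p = 1.33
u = -0.42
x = -0.27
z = 0.72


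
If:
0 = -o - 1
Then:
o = -1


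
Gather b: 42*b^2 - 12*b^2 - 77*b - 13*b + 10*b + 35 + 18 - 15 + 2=30*b^2 - 80*b + 40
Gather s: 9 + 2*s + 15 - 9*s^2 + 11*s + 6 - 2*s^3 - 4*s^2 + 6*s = -2*s^3 - 13*s^2 + 19*s + 30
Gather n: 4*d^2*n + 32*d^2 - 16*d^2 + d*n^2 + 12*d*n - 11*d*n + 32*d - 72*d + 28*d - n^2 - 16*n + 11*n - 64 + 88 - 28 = 16*d^2 - 12*d + n^2*(d - 1) + n*(4*d^2 + d - 5) - 4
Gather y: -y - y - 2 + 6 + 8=12 - 2*y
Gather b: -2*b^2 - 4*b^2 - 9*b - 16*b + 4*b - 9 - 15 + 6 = -6*b^2 - 21*b - 18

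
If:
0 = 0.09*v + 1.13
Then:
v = -12.56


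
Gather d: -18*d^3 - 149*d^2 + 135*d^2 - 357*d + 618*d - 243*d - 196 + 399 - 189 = -18*d^3 - 14*d^2 + 18*d + 14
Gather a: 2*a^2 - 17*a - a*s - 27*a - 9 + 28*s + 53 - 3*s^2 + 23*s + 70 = 2*a^2 + a*(-s - 44) - 3*s^2 + 51*s + 114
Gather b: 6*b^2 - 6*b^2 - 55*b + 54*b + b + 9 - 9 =0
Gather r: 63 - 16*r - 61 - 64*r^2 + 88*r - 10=-64*r^2 + 72*r - 8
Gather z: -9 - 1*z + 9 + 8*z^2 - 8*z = 8*z^2 - 9*z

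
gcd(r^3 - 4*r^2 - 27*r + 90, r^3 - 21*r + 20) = r + 5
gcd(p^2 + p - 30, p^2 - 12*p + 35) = p - 5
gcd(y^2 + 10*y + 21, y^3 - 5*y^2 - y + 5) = 1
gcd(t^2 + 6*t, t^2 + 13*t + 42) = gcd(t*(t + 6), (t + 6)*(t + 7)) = t + 6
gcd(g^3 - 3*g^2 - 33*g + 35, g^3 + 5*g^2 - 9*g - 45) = g + 5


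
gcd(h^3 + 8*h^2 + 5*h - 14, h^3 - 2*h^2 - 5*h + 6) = h^2 + h - 2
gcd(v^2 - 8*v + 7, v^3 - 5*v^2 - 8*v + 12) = v - 1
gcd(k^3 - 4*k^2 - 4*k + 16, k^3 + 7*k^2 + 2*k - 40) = k - 2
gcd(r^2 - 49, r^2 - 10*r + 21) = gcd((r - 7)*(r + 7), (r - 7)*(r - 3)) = r - 7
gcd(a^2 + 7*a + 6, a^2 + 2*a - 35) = 1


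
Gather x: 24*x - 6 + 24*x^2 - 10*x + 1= 24*x^2 + 14*x - 5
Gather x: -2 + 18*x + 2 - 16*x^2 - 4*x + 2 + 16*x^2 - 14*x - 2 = 0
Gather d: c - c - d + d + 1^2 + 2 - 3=0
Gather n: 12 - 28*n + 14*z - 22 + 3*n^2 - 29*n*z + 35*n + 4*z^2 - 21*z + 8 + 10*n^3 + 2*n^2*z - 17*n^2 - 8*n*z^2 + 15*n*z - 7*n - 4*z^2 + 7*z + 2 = 10*n^3 + n^2*(2*z - 14) + n*(-8*z^2 - 14*z)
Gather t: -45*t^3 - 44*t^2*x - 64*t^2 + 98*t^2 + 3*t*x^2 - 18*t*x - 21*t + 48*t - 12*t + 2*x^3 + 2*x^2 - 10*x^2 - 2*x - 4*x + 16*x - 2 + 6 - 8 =-45*t^3 + t^2*(34 - 44*x) + t*(3*x^2 - 18*x + 15) + 2*x^3 - 8*x^2 + 10*x - 4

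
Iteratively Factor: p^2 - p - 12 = (p - 4)*(p + 3)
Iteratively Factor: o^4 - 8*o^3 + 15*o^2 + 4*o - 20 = (o - 5)*(o^3 - 3*o^2 + 4) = (o - 5)*(o - 2)*(o^2 - o - 2) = (o - 5)*(o - 2)^2*(o + 1)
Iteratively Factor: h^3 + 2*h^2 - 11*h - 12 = (h + 4)*(h^2 - 2*h - 3) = (h - 3)*(h + 4)*(h + 1)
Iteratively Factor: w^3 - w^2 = (w - 1)*(w^2) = w*(w - 1)*(w)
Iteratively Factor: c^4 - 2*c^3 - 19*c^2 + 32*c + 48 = (c + 4)*(c^3 - 6*c^2 + 5*c + 12) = (c - 3)*(c + 4)*(c^2 - 3*c - 4) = (c - 4)*(c - 3)*(c + 4)*(c + 1)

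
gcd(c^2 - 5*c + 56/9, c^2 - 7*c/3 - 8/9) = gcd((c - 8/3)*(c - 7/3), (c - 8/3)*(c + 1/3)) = c - 8/3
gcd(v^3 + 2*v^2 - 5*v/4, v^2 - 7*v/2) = v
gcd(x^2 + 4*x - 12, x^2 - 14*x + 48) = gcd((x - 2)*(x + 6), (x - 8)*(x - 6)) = 1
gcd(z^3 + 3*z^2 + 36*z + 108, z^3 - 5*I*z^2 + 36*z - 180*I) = z^2 + 36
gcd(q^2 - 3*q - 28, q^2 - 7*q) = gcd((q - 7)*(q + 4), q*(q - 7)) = q - 7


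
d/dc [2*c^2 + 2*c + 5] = 4*c + 2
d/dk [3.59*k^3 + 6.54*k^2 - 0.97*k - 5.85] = 10.77*k^2 + 13.08*k - 0.97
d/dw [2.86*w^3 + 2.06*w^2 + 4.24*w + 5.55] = 8.58*w^2 + 4.12*w + 4.24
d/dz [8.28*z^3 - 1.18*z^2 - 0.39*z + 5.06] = 24.84*z^2 - 2.36*z - 0.39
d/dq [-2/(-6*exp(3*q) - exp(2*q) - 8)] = (-36*exp(q) - 4)*exp(2*q)/(6*exp(3*q) + exp(2*q) + 8)^2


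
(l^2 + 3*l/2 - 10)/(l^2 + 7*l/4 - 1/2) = 2*(2*l^2 + 3*l - 20)/(4*l^2 + 7*l - 2)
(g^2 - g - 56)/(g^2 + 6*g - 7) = (g - 8)/(g - 1)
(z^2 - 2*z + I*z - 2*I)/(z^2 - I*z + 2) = (z - 2)/(z - 2*I)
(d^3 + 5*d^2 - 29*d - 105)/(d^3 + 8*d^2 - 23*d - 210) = (d + 3)/(d + 6)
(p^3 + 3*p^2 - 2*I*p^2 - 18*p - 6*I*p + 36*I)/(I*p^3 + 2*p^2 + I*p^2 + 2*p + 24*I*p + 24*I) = (-I*p^3 + p^2*(-2 - 3*I) + p*(-6 + 18*I) + 36)/(p^3 + p^2*(1 - 2*I) + p*(24 - 2*I) + 24)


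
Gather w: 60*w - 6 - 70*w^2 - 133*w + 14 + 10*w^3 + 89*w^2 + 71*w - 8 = 10*w^3 + 19*w^2 - 2*w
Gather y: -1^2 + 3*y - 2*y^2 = -2*y^2 + 3*y - 1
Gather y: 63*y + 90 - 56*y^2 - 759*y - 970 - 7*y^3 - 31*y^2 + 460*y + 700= -7*y^3 - 87*y^2 - 236*y - 180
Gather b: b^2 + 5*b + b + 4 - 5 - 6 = b^2 + 6*b - 7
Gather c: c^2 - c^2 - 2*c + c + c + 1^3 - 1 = 0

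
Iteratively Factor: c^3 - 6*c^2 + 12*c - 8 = (c - 2)*(c^2 - 4*c + 4) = (c - 2)^2*(c - 2)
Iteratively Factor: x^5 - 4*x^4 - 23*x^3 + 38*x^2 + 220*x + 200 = (x + 2)*(x^4 - 6*x^3 - 11*x^2 + 60*x + 100) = (x + 2)^2*(x^3 - 8*x^2 + 5*x + 50) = (x - 5)*(x + 2)^2*(x^2 - 3*x - 10) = (x - 5)^2*(x + 2)^2*(x + 2)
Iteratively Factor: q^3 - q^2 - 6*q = (q - 3)*(q^2 + 2*q) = q*(q - 3)*(q + 2)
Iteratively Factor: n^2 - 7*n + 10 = (n - 5)*(n - 2)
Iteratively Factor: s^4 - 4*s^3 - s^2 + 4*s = (s - 1)*(s^3 - 3*s^2 - 4*s) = (s - 1)*(s + 1)*(s^2 - 4*s) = s*(s - 1)*(s + 1)*(s - 4)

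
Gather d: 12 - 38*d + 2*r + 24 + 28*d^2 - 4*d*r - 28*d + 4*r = 28*d^2 + d*(-4*r - 66) + 6*r + 36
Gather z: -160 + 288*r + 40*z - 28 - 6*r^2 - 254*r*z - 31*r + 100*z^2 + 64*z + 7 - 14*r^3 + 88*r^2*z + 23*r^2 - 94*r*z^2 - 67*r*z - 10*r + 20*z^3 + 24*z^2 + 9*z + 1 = -14*r^3 + 17*r^2 + 247*r + 20*z^3 + z^2*(124 - 94*r) + z*(88*r^2 - 321*r + 113) - 180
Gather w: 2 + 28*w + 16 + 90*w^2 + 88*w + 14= 90*w^2 + 116*w + 32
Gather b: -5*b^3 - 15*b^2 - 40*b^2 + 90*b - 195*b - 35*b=-5*b^3 - 55*b^2 - 140*b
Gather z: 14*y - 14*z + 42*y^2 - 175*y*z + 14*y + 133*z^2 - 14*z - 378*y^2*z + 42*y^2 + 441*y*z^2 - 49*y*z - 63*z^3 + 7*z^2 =84*y^2 + 28*y - 63*z^3 + z^2*(441*y + 140) + z*(-378*y^2 - 224*y - 28)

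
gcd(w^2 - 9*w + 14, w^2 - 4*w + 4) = w - 2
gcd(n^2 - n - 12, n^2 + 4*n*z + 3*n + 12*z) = n + 3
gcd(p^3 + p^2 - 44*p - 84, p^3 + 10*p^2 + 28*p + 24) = p^2 + 8*p + 12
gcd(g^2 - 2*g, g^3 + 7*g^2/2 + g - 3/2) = 1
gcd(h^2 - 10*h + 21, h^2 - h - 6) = h - 3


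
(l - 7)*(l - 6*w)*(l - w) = l^3 - 7*l^2*w - 7*l^2 + 6*l*w^2 + 49*l*w - 42*w^2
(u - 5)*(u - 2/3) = u^2 - 17*u/3 + 10/3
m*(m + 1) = m^2 + m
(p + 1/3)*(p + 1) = p^2 + 4*p/3 + 1/3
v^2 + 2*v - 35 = (v - 5)*(v + 7)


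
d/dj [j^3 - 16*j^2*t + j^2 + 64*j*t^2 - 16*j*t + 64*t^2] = 3*j^2 - 32*j*t + 2*j + 64*t^2 - 16*t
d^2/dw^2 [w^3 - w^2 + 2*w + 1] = 6*w - 2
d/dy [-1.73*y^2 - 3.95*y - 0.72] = -3.46*y - 3.95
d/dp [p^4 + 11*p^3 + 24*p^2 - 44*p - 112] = 4*p^3 + 33*p^2 + 48*p - 44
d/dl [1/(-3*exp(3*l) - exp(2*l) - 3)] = (9*exp(l) + 2)*exp(2*l)/(3*exp(3*l) + exp(2*l) + 3)^2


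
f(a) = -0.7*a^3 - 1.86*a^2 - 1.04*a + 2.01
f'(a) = -2.1*a^2 - 3.72*a - 1.04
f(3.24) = -44.69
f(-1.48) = 1.74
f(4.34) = -94.76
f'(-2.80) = -7.09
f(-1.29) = 1.76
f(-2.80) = 5.71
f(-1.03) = 1.87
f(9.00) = -668.31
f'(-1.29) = 0.26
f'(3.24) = -35.14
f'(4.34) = -56.74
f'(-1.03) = 0.56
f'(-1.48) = -0.13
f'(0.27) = -2.20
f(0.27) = 1.58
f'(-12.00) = -258.80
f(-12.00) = 956.25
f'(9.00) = -204.62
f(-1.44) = 1.74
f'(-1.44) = -0.04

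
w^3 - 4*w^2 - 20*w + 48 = (w - 6)*(w - 2)*(w + 4)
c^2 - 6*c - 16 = (c - 8)*(c + 2)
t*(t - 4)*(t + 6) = t^3 + 2*t^2 - 24*t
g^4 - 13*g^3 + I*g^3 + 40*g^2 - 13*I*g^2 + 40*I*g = g*(g - 8)*(g - 5)*(g + I)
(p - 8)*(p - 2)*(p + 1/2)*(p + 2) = p^4 - 15*p^3/2 - 8*p^2 + 30*p + 16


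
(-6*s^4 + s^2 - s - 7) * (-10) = 60*s^4 - 10*s^2 + 10*s + 70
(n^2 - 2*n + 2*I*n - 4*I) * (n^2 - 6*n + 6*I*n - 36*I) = n^4 - 8*n^3 + 8*I*n^3 - 64*I*n^2 + 96*n + 96*I*n - 144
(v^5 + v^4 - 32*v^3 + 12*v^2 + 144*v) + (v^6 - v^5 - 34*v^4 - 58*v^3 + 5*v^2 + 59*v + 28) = v^6 - 33*v^4 - 90*v^3 + 17*v^2 + 203*v + 28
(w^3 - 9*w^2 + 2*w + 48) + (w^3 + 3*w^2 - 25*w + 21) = 2*w^3 - 6*w^2 - 23*w + 69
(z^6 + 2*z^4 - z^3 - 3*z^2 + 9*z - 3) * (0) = 0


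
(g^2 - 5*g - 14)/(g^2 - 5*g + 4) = (g^2 - 5*g - 14)/(g^2 - 5*g + 4)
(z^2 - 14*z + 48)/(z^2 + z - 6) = (z^2 - 14*z + 48)/(z^2 + z - 6)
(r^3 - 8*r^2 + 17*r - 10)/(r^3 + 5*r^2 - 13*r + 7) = (r^2 - 7*r + 10)/(r^2 + 6*r - 7)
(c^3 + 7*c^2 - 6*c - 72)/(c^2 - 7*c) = (c^3 + 7*c^2 - 6*c - 72)/(c*(c - 7))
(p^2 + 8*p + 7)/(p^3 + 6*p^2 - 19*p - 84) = (p + 1)/(p^2 - p - 12)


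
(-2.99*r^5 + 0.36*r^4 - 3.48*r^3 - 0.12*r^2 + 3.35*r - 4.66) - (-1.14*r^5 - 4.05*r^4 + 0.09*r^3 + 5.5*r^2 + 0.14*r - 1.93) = -1.85*r^5 + 4.41*r^4 - 3.57*r^3 - 5.62*r^2 + 3.21*r - 2.73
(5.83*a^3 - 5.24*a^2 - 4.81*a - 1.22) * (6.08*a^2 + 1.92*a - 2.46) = 35.4464*a^5 - 20.6656*a^4 - 53.6474*a^3 - 3.7624*a^2 + 9.4902*a + 3.0012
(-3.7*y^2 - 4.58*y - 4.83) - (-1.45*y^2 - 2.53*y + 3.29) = -2.25*y^2 - 2.05*y - 8.12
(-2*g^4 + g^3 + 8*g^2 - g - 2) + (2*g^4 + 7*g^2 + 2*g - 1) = g^3 + 15*g^2 + g - 3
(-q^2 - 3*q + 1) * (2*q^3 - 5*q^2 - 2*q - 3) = -2*q^5 - q^4 + 19*q^3 + 4*q^2 + 7*q - 3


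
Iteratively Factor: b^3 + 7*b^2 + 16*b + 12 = (b + 2)*(b^2 + 5*b + 6) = (b + 2)^2*(b + 3)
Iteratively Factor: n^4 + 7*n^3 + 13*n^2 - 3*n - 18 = (n + 2)*(n^3 + 5*n^2 + 3*n - 9) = (n + 2)*(n + 3)*(n^2 + 2*n - 3) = (n + 2)*(n + 3)^2*(n - 1)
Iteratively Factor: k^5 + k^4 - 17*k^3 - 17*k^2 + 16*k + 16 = (k - 4)*(k^4 + 5*k^3 + 3*k^2 - 5*k - 4) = (k - 4)*(k + 1)*(k^3 + 4*k^2 - k - 4) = (k - 4)*(k - 1)*(k + 1)*(k^2 + 5*k + 4) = (k - 4)*(k - 1)*(k + 1)^2*(k + 4)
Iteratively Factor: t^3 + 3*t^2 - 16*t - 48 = (t - 4)*(t^2 + 7*t + 12) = (t - 4)*(t + 3)*(t + 4)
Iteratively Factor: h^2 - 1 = (h - 1)*(h + 1)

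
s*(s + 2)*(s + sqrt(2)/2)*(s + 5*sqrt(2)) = s^4 + 2*s^3 + 11*sqrt(2)*s^3/2 + 5*s^2 + 11*sqrt(2)*s^2 + 10*s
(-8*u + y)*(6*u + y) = -48*u^2 - 2*u*y + y^2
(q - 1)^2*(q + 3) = q^3 + q^2 - 5*q + 3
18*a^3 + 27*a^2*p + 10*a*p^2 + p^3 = (a + p)*(3*a + p)*(6*a + p)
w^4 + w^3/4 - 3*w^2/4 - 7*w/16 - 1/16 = (w - 1)*(w + 1/4)*(w + 1/2)^2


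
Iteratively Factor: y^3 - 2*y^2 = (y - 2)*(y^2) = y*(y - 2)*(y)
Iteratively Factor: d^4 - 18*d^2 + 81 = (d + 3)*(d^3 - 3*d^2 - 9*d + 27) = (d + 3)^2*(d^2 - 6*d + 9) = (d - 3)*(d + 3)^2*(d - 3)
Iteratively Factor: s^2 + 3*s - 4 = (s + 4)*(s - 1)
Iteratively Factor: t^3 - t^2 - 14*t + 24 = (t - 3)*(t^2 + 2*t - 8) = (t - 3)*(t + 4)*(t - 2)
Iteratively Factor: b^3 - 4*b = (b)*(b^2 - 4) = b*(b + 2)*(b - 2)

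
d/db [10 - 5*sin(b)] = -5*cos(b)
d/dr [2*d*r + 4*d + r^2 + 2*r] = 2*d + 2*r + 2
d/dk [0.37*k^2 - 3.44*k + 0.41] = 0.74*k - 3.44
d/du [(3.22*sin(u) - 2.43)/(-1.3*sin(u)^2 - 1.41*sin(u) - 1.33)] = (4.186*sin(u)^2 - 6.318*sin(u) - 7.7089)*cos(u)/(1.69*sin(u)^4 + 3.666*sin(u)^3 + 5.4461*sin(u)^2 + 3.7506*sin(u) + 1.7689)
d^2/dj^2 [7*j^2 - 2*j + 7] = 14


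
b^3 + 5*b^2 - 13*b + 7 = (b - 1)^2*(b + 7)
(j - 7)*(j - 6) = j^2 - 13*j + 42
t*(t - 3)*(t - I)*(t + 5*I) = t^4 - 3*t^3 + 4*I*t^3 + 5*t^2 - 12*I*t^2 - 15*t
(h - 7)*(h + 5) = h^2 - 2*h - 35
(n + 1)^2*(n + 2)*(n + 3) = n^4 + 7*n^3 + 17*n^2 + 17*n + 6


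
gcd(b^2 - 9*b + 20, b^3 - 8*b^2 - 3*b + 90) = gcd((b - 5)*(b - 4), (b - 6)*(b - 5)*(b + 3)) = b - 5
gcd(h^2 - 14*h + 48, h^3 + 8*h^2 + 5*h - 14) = 1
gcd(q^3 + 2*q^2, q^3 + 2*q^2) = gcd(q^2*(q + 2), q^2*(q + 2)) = q^3 + 2*q^2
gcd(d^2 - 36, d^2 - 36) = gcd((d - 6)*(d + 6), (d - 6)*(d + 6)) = d^2 - 36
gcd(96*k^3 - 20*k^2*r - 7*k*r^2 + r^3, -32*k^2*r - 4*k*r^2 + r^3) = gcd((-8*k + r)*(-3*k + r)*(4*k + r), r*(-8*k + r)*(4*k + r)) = -32*k^2 - 4*k*r + r^2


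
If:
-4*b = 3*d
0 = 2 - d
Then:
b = -3/2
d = 2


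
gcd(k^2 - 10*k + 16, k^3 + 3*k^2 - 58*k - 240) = k - 8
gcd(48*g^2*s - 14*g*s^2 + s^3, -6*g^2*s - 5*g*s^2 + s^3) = -6*g*s + s^2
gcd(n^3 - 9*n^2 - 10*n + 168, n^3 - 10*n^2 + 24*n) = n - 6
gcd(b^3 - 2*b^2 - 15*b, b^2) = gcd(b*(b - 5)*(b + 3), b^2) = b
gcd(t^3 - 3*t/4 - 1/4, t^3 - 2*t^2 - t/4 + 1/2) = t + 1/2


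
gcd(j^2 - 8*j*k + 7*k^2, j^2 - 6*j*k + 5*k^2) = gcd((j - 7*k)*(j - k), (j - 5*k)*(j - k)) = j - k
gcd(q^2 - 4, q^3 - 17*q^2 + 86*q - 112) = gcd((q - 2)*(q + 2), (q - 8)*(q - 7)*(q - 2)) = q - 2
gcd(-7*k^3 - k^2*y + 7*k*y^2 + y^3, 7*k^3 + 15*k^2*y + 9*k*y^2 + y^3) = 7*k^2 + 8*k*y + y^2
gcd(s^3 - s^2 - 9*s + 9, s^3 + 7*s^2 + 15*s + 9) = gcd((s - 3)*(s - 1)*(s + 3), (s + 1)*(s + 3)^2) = s + 3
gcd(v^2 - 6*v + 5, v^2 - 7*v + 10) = v - 5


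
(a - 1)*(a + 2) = a^2 + a - 2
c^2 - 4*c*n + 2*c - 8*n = (c + 2)*(c - 4*n)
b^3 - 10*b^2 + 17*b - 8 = (b - 8)*(b - 1)^2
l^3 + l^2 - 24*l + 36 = (l - 3)*(l - 2)*(l + 6)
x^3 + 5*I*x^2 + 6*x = x*(x - I)*(x + 6*I)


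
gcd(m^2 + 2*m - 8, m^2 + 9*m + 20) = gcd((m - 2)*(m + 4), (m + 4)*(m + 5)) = m + 4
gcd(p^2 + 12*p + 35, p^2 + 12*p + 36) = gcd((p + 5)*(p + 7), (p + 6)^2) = 1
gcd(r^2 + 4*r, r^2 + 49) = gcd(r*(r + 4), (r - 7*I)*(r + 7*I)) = 1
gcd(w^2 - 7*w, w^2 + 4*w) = w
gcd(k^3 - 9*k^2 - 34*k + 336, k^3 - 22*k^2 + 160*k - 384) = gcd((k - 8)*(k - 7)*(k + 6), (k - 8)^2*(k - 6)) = k - 8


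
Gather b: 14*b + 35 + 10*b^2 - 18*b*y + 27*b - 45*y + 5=10*b^2 + b*(41 - 18*y) - 45*y + 40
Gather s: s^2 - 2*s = s^2 - 2*s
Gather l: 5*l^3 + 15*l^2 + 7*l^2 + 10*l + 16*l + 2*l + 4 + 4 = 5*l^3 + 22*l^2 + 28*l + 8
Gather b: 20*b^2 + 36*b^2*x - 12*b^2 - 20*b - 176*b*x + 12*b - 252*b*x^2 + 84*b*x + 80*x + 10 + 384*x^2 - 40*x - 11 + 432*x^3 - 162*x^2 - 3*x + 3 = b^2*(36*x + 8) + b*(-252*x^2 - 92*x - 8) + 432*x^3 + 222*x^2 + 37*x + 2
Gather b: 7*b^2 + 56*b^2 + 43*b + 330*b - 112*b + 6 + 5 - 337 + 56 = 63*b^2 + 261*b - 270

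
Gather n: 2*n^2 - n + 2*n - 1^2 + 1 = 2*n^2 + n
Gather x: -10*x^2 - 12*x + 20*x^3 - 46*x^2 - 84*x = 20*x^3 - 56*x^2 - 96*x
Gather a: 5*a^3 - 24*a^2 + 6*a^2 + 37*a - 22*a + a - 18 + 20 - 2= 5*a^3 - 18*a^2 + 16*a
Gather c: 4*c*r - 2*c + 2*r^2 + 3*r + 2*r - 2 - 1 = c*(4*r - 2) + 2*r^2 + 5*r - 3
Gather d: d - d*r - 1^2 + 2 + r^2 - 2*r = d*(1 - r) + r^2 - 2*r + 1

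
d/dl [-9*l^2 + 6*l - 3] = 6 - 18*l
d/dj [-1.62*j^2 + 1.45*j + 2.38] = 1.45 - 3.24*j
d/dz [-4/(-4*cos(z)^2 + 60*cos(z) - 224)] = (2*cos(z) - 15)*sin(z)/(cos(z)^2 - 15*cos(z) + 56)^2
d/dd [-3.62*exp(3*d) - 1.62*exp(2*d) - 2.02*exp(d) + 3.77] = (-10.86*exp(2*d) - 3.24*exp(d) - 2.02)*exp(d)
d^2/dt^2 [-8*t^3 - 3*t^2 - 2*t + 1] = -48*t - 6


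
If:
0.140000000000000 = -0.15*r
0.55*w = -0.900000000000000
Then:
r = -0.93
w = -1.64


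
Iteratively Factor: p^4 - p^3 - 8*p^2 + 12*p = (p - 2)*(p^3 + p^2 - 6*p) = p*(p - 2)*(p^2 + p - 6) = p*(p - 2)*(p + 3)*(p - 2)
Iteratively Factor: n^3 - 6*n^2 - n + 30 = (n - 5)*(n^2 - n - 6) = (n - 5)*(n - 3)*(n + 2)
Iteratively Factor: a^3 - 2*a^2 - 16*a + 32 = (a - 4)*(a^2 + 2*a - 8) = (a - 4)*(a - 2)*(a + 4)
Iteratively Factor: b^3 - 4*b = (b - 2)*(b^2 + 2*b) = (b - 2)*(b + 2)*(b)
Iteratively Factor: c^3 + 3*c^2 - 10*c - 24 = (c + 4)*(c^2 - c - 6) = (c - 3)*(c + 4)*(c + 2)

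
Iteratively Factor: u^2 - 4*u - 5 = (u + 1)*(u - 5)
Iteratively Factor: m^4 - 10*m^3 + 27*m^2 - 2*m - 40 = (m + 1)*(m^3 - 11*m^2 + 38*m - 40) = (m - 5)*(m + 1)*(m^2 - 6*m + 8) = (m - 5)*(m - 2)*(m + 1)*(m - 4)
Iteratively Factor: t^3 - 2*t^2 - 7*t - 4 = (t + 1)*(t^2 - 3*t - 4) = (t + 1)^2*(t - 4)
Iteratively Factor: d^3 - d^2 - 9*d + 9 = (d - 1)*(d^2 - 9) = (d - 1)*(d + 3)*(d - 3)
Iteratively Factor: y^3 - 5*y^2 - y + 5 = (y - 5)*(y^2 - 1) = (y - 5)*(y + 1)*(y - 1)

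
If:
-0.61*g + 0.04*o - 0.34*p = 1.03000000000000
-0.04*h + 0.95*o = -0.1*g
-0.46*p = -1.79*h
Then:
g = -0.55285145983829*p - 1.67694944301628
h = 0.256983240223464*p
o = 0.0690152374660711*p + 0.176520994001714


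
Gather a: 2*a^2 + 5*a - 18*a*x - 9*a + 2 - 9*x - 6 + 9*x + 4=2*a^2 + a*(-18*x - 4)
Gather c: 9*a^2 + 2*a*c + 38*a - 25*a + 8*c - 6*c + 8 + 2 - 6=9*a^2 + 13*a + c*(2*a + 2) + 4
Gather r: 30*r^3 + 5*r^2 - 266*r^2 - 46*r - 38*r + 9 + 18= 30*r^3 - 261*r^2 - 84*r + 27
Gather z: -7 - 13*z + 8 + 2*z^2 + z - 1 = 2*z^2 - 12*z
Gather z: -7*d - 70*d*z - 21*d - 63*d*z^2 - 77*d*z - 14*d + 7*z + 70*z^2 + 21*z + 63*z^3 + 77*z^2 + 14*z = -42*d + 63*z^3 + z^2*(147 - 63*d) + z*(42 - 147*d)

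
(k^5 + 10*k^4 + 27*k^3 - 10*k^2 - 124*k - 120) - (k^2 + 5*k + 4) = k^5 + 10*k^4 + 27*k^3 - 11*k^2 - 129*k - 124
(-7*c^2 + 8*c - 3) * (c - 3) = -7*c^3 + 29*c^2 - 27*c + 9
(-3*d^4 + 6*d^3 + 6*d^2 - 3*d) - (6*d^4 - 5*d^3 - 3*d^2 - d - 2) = -9*d^4 + 11*d^3 + 9*d^2 - 2*d + 2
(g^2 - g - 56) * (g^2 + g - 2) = g^4 - 59*g^2 - 54*g + 112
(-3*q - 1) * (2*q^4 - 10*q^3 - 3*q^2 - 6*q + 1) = -6*q^5 + 28*q^4 + 19*q^3 + 21*q^2 + 3*q - 1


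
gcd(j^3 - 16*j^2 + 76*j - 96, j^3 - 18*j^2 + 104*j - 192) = j^2 - 14*j + 48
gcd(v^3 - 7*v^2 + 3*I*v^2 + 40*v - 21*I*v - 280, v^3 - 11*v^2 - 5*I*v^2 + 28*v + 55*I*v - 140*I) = v^2 + v*(-7 - 5*I) + 35*I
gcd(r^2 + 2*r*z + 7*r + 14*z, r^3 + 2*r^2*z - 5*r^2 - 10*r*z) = r + 2*z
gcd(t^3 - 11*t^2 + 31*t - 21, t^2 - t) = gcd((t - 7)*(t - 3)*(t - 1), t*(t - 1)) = t - 1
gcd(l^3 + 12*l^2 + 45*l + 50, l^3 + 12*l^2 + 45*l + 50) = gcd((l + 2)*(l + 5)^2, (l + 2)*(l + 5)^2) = l^3 + 12*l^2 + 45*l + 50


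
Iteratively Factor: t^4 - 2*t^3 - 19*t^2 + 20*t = (t - 1)*(t^3 - t^2 - 20*t) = t*(t - 1)*(t^2 - t - 20) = t*(t - 1)*(t + 4)*(t - 5)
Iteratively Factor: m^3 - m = (m - 1)*(m^2 + m) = m*(m - 1)*(m + 1)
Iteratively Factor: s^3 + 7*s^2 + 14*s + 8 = (s + 4)*(s^2 + 3*s + 2) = (s + 1)*(s + 4)*(s + 2)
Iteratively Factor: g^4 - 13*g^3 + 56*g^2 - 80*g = (g - 4)*(g^3 - 9*g^2 + 20*g) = (g - 5)*(g - 4)*(g^2 - 4*g) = g*(g - 5)*(g - 4)*(g - 4)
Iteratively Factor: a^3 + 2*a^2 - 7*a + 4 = (a - 1)*(a^2 + 3*a - 4) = (a - 1)*(a + 4)*(a - 1)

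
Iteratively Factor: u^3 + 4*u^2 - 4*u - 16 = (u - 2)*(u^2 + 6*u + 8) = (u - 2)*(u + 2)*(u + 4)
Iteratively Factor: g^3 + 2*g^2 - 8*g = (g + 4)*(g^2 - 2*g) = g*(g + 4)*(g - 2)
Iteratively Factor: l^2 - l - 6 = (l - 3)*(l + 2)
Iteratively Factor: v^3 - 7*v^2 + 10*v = (v - 2)*(v^2 - 5*v) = (v - 5)*(v - 2)*(v)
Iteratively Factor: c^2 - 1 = (c - 1)*(c + 1)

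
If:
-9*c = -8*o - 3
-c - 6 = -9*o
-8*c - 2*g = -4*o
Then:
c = 75/73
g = -186/73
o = 57/73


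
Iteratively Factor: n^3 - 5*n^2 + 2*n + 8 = (n - 2)*(n^2 - 3*n - 4) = (n - 4)*(n - 2)*(n + 1)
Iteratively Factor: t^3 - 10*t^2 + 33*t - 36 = (t - 3)*(t^2 - 7*t + 12) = (t - 4)*(t - 3)*(t - 3)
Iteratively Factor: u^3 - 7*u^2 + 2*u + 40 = (u - 5)*(u^2 - 2*u - 8) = (u - 5)*(u + 2)*(u - 4)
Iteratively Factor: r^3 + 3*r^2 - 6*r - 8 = (r - 2)*(r^2 + 5*r + 4) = (r - 2)*(r + 4)*(r + 1)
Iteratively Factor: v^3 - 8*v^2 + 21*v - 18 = (v - 3)*(v^2 - 5*v + 6) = (v - 3)*(v - 2)*(v - 3)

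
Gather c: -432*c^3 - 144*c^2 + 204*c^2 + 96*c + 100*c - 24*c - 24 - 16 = -432*c^3 + 60*c^2 + 172*c - 40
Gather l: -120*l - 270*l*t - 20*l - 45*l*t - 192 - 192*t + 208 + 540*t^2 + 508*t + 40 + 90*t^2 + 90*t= l*(-315*t - 140) + 630*t^2 + 406*t + 56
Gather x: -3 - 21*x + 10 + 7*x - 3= 4 - 14*x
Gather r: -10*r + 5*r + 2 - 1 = 1 - 5*r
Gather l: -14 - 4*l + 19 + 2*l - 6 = -2*l - 1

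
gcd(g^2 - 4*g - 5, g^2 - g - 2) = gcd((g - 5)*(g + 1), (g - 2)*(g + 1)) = g + 1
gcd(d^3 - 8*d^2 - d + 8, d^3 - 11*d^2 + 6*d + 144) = d - 8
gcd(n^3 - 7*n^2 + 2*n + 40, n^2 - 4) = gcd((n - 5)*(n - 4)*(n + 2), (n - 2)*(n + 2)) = n + 2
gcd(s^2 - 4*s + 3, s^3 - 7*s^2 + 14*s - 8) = s - 1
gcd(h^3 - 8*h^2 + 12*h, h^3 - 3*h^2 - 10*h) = h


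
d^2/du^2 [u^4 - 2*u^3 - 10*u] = 12*u*(u - 1)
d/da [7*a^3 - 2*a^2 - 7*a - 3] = 21*a^2 - 4*a - 7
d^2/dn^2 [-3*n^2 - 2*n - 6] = -6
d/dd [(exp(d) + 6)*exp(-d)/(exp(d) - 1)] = (-exp(2*d) - 12*exp(d) + 6)*exp(-d)/(exp(2*d) - 2*exp(d) + 1)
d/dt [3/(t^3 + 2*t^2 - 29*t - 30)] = 3*(-3*t^2 - 4*t + 29)/(t^3 + 2*t^2 - 29*t - 30)^2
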